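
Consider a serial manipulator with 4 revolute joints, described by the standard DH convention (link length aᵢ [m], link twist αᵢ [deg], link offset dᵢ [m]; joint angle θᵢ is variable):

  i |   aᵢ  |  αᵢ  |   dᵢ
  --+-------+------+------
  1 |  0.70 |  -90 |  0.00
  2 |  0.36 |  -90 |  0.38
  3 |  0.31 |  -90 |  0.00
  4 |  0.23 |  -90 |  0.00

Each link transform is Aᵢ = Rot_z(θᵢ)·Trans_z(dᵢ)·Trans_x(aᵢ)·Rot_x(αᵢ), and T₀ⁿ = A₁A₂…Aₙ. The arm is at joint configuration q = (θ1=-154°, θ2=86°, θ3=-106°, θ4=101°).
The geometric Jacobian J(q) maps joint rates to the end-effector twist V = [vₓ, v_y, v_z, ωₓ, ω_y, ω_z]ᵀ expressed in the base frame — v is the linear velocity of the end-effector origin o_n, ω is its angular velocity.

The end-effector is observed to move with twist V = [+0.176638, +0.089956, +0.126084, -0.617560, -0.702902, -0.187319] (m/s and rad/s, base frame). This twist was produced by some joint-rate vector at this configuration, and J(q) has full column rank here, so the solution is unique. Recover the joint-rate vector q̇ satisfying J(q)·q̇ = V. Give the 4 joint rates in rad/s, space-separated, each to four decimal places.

o_n = [-0.5708, -0.9858, -0.2702]
J₁: ẑ×o_n = [0.9858, -0.5708, 0.0000], ω = ẑ
J2: z=[0.4384, -0.8988, 0.0000] o=[-0.6292, -0.3069, 0.0000] → [0.2429, 0.1184, -0.2452, 0.4384, -0.8988, 0.0000]
J3: z=[0.8966, 0.4373, -0.0698] o=[-0.4851, -0.6594, -0.3591] → [0.0161, -0.0737, -0.2552, 0.8966, 0.4373, -0.0698]
J4: z=[0.0606, -0.2771, -0.9589] o=[-0.3492, -0.9246, -0.2739] → [-0.0597, 0.2124, -0.0651, 0.0606, -0.2771, -0.9589]
q̇ = J⁺·V = [0.1580, 0.2450, -0.8370, 0.4210]

0.1580 0.2450 -0.8370 0.4210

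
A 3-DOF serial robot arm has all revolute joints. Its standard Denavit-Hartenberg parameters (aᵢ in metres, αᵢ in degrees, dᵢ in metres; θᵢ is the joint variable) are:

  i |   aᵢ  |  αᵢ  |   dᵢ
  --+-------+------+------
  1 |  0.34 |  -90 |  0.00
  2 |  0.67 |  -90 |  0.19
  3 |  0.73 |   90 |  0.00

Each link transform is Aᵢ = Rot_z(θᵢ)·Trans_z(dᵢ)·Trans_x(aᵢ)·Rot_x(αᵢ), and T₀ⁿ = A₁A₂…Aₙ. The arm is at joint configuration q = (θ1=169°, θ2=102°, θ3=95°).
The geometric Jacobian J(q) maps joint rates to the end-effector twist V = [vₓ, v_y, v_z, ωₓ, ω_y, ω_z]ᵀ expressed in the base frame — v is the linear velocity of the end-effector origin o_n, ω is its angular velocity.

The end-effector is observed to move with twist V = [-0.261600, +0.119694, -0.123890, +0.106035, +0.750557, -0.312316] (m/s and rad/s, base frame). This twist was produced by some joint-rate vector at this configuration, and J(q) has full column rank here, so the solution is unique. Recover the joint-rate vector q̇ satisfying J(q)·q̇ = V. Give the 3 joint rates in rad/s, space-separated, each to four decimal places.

-0.3040 -0.7570 -0.0400

o_n = [-0.1075, 0.5682, -0.5931]
J₁: ẑ×o_n = [-0.5682, -0.1075, 0.0000], ω = ẑ
J2: z=[-0.1908, -0.9816, 0.0000] o=[-0.3338, 0.0649, 0.0000] → [0.5822, -0.1132, 0.1261, -0.1908, -0.9816, 0.0000]
J3: z=[0.9602, -0.1866, 0.2079] o=[-0.2333, -0.1482, -0.6554] → [-0.1606, -0.0336, 0.7113, 0.9602, -0.1866, 0.2079]
q̇ = J⁺·V = [-0.3040, -0.7570, -0.0400]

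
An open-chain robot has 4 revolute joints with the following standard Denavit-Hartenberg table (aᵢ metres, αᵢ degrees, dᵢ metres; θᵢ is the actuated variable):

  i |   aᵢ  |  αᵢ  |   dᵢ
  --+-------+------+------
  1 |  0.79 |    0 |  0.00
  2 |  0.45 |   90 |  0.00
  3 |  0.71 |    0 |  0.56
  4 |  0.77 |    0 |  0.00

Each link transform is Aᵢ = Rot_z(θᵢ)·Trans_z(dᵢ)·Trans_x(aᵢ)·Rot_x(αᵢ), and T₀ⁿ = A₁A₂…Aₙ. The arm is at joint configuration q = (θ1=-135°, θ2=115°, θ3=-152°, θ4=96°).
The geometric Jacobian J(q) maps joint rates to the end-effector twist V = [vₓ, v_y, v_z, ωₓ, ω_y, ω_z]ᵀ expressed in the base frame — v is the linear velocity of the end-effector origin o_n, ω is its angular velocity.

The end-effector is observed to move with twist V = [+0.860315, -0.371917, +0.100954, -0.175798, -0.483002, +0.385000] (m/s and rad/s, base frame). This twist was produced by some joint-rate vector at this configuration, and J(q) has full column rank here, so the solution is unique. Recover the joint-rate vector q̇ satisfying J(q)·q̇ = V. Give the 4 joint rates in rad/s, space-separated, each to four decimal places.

o_n = [-0.5118, -1.1716, -0.9717]
J₁: ẑ×o_n = [1.1716, -0.5118, 0.0000], ω = ẑ
J2: z=[0.0000, 0.0000, 1.0000] o=[-0.5586, -0.5586, 0.0000] → [0.6130, 0.0469, -0.0000, 0.0000, 0.0000, 1.0000]
J3: z=[-0.3420, -0.9397, 0.0000] o=[-0.1358, -0.7125, 0.0000] → [0.9131, -0.3323, -0.1963, -0.3420, -0.9397, 0.0000]
J4: z=[-0.3420, -0.9397, 0.0000] o=[-0.9164, -1.0243, -0.3333] → [0.5999, -0.2183, 0.4306, -0.3420, -0.9397, 0.0000]
q̇ = J⁺·V = [0.4580, -0.0730, 0.1920, 0.3220]

0.4580 -0.0730 0.1920 0.3220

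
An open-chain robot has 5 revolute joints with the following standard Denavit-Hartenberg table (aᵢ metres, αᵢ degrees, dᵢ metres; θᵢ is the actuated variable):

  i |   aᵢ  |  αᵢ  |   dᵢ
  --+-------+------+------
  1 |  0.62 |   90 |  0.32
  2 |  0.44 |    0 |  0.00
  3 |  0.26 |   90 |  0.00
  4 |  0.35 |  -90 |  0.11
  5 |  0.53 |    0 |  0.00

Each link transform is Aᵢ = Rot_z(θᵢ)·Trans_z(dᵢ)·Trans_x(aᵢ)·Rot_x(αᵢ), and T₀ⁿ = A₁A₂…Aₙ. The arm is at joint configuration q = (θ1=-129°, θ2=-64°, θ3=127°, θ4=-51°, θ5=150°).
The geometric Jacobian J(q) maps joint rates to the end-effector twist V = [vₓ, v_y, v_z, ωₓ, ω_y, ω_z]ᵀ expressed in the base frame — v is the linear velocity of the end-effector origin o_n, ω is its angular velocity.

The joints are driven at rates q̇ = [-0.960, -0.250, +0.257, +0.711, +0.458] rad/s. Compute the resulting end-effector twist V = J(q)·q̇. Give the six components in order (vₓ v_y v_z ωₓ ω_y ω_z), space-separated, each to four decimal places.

o_n = [-0.5452, -0.5386, 0.1654]
J₁: ẑ×o_n = [0.5386, -0.5452, 0.0000], ω = ẑ
J2: z=[-0.7771, 0.6293, 0.0000] o=[-0.3902, -0.4818, 0.3200] → [-0.0973, -0.1201, 0.1417, -0.7771, 0.6293, 0.0000]
J3: z=[-0.7771, 0.6293, 0.0000] o=[-0.5116, -0.6317, -0.0755] → [0.1516, 0.1872, -0.0512, -0.7771, 0.6293, 0.0000]
J4: z=[-0.5607, -0.6924, -0.4540] o=[-0.5858, -0.7235, 0.1562] → [0.0775, -0.0133, -0.0755, -0.5607, -0.6924, -0.4540]
J5: z=[-0.7111, 0.1219, 0.6924] o=[-0.4991, -1.0485, 0.3025] → [-0.3698, -0.1294, -0.3570, -0.7111, 0.1219, 0.6924]
V = J·q̇ = [-0.5680, 0.5328, -0.2657, -0.7298, -0.4321, -0.9656]

-0.5680 0.5328 -0.2657 -0.7298 -0.4321 -0.9656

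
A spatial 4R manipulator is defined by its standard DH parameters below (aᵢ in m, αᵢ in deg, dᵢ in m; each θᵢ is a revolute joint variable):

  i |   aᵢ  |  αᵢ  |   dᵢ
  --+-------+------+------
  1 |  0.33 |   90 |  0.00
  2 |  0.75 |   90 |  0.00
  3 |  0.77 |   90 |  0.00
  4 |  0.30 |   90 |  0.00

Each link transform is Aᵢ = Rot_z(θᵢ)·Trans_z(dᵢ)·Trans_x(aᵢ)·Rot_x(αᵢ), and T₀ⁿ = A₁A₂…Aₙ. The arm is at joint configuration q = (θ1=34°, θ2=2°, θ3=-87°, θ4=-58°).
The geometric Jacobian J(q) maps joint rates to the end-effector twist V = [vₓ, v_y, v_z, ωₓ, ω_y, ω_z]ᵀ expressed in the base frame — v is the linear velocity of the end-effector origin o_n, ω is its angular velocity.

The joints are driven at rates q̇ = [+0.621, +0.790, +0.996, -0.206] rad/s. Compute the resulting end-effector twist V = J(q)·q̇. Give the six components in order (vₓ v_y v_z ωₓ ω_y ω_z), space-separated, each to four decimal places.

o_n = [0.4091, 1.3950, 0.2821]
J₁: ẑ×o_n = [-1.3950, 0.4091, 0.0000], ω = ẑ
J2: z=[0.5592, -0.8290, 0.0000] o=[0.2736, 0.1845, 0.0000] → [-0.2339, -0.1578, 0.7893, 0.5592, -0.8290, 0.0000]
J3: z=[0.0289, 0.0195, -0.9994] o=[0.8950, 0.6037, 0.0262] → [0.7958, 0.4781, 0.0324, 0.0289, 0.0195, -0.9994]
J4: z=[-0.8567, -0.5147, -0.0349] o=[0.4984, 1.2637, 0.0276] → [-0.1264, 0.2212, -0.1584, -0.8567, -0.5147, -0.0349]
V = J·q̇ = [-0.2324, 0.5601, 0.6884, 0.6471, -0.5295, -0.3672]

-0.2324 0.5601 0.6884 0.6471 -0.5295 -0.3672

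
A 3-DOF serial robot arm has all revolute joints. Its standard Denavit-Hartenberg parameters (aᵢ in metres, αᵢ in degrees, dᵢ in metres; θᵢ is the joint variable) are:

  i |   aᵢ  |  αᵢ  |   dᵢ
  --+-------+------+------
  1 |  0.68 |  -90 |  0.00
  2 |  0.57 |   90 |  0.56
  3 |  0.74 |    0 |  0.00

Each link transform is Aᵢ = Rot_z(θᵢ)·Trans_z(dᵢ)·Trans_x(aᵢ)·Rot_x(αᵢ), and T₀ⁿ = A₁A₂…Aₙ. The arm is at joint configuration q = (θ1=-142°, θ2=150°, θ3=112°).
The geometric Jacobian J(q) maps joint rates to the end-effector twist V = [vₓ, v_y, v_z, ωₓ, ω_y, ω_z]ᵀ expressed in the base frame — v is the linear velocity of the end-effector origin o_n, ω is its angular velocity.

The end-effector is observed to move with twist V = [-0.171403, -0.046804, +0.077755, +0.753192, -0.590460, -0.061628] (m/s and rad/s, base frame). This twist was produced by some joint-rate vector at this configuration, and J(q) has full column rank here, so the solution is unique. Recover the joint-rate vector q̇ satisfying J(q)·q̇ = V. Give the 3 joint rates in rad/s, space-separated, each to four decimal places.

o_n = [0.4311, -1.2445, -0.1464]
J₁: ẑ×o_n = [1.2445, 0.4311, -0.0000], ω = ẑ
J2: z=[0.6157, -0.7880, 0.0000] o=[-0.5358, -0.4186, 0.0000] → [0.1154, 0.0901, 0.2536, 0.6157, -0.7880, 0.0000]
J3: z=[-0.3940, -0.3078, -0.8660] o=[0.1979, -0.5560, -0.2850] → [-0.6389, -0.1474, 0.3431, -0.3940, -0.3078, -0.8660]
q̇ = J⁺·V = [-0.4600, 0.9290, -0.4600]

-0.4600 0.9290 -0.4600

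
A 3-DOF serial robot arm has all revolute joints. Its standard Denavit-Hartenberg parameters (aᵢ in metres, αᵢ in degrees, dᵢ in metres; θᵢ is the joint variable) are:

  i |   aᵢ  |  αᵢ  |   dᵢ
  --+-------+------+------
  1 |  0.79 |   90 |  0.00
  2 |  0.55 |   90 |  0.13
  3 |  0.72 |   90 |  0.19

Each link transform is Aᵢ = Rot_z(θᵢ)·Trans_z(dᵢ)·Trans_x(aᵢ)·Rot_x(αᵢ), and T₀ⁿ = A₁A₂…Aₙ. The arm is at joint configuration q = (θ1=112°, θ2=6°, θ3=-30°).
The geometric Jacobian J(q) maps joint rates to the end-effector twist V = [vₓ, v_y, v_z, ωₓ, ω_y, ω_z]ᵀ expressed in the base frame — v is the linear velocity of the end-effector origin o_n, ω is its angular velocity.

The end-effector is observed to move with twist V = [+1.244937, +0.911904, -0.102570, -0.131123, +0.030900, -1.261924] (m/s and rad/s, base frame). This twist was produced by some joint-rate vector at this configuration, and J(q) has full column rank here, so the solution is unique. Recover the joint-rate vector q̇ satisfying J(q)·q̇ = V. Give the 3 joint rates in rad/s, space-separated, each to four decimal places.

o_n = [-0.9538, 1.7469, -0.0663]
J₁: ẑ×o_n = [-1.7469, -0.9538, 0.0000], ω = ẑ
J2: z=[0.9272, 0.3746, 0.0000] o=[-0.2959, 0.7325, 0.0000] → [-0.0248, 0.0615, 1.1870, 0.9272, 0.3746, 0.0000]
J3: z=[-0.0392, 0.0969, -0.9945] o=[-0.3803, 1.2883, 0.0575] → [0.4440, 0.5655, 0.0376, -0.0392, 0.0969, -0.9945]
q̇ = J⁺·V = [-0.5220, -0.1100, 0.7440]

-0.5220 -0.1100 0.7440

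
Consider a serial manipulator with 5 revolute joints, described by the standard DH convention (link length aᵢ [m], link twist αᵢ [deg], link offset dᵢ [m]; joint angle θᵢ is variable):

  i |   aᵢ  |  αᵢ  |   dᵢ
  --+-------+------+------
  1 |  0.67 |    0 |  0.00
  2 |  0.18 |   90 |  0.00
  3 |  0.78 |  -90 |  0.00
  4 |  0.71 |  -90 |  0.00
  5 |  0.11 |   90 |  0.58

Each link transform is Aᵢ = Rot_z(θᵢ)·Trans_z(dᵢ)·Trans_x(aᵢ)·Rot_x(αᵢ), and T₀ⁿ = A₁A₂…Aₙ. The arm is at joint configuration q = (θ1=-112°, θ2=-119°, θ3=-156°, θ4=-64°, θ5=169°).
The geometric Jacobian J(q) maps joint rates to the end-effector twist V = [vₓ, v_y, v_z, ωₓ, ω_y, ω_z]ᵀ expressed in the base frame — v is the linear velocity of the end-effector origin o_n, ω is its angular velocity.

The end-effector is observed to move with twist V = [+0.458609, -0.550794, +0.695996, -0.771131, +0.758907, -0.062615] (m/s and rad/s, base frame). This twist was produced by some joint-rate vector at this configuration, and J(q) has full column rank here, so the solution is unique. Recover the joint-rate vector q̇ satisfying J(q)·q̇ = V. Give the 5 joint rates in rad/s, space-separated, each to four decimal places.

o_n = [0.7639, -1.4187, -0.6175]
J₁: ẑ×o_n = [1.4187, 0.7639, -0.0000], ω = ẑ
J2: z=[0.0000, 0.0000, 1.0000] o=[-0.2510, -0.6212, 0.0000] → [0.7975, 1.0149, -0.0000, 0.0000, 0.0000, 1.0000]
J3: z=[0.7771, 0.6293, 0.0000] o=[-0.3643, -0.4813, 0.0000] → [-0.3886, 0.4799, -1.4384, 0.7771, 0.6293, 0.0000]
J4: z=[-0.2560, 0.3161, -0.9135] o=[0.0842, -1.0351, -0.3173] → [-0.4453, -0.6978, -0.1167, -0.2560, 0.3161, -0.9135]
J5: z=[0.1760, -0.9140, -0.3656] o=[0.7590, -0.8545, -0.4438] → [-0.0476, 0.0288, -0.0949, 0.1760, -0.9140, -0.3656]
q̇ = J⁺·V = [0.4340, 0.0110, -0.5000, 0.9010, -0.8630]

0.4340 0.0110 -0.5000 0.9010 -0.8630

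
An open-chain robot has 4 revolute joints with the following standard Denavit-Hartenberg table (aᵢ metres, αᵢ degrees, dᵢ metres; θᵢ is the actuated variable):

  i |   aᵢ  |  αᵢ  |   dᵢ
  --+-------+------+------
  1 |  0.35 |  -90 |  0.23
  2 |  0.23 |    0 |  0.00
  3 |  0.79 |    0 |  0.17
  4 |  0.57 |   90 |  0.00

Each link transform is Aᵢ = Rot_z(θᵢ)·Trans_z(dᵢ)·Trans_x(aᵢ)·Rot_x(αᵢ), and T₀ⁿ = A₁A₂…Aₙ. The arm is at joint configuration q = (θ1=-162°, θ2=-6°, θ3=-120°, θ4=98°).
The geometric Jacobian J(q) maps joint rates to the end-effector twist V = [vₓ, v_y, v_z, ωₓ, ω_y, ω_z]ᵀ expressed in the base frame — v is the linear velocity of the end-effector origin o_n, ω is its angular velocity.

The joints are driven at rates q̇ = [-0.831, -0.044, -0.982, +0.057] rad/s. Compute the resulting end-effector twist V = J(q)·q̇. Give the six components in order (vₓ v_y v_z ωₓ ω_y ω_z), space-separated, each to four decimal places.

0.5783 0.7276 0.0213 -0.2994 0.9216 -0.8310

o_n = [-0.5349, -0.3526, 1.1608]
J₁: ẑ×o_n = [0.3526, -0.5349, 0.0000], ω = ẑ
J2: z=[0.3090, -0.9511, 0.0000] o=[-0.3329, -0.1082, 0.2300] → [-0.8852, -0.2876, -0.2677, 0.3090, -0.9511, 0.0000]
J3: z=[0.3090, -0.9511, 0.0000] o=[-0.5504, -0.1788, 0.2540] → [-0.8623, -0.2802, -0.0389, 0.3090, -0.9511, 0.0000]
J4: z=[0.3090, -0.9511, 0.0000] o=[-0.0563, -0.1970, 0.8932] → [-0.2545, -0.0827, -0.5033, 0.3090, -0.9511, 0.0000]
V = J·q̇ = [0.5783, 0.7276, 0.0213, -0.2994, 0.9216, -0.8310]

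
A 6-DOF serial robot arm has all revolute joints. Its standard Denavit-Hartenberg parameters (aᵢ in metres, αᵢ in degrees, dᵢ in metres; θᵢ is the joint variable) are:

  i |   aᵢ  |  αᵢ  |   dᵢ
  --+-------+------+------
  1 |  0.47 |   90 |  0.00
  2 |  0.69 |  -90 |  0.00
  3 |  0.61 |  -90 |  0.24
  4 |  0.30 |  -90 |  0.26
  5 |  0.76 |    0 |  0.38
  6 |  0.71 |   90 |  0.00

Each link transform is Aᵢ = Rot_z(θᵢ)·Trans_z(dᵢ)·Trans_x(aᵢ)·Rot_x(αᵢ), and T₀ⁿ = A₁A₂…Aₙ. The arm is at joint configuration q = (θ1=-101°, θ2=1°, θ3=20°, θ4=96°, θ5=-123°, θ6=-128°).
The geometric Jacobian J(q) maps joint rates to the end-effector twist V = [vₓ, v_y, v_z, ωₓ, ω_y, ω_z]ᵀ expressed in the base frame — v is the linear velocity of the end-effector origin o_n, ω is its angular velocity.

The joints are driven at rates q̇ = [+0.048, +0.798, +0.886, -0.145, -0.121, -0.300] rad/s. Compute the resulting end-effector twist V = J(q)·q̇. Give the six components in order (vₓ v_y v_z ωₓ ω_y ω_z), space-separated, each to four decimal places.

0.2071 0.7855 0.4222 -0.8582 -0.2695 0.8976

o_n = [0.0460, -1.3574, 0.6379]
J₁: ẑ×o_n = [1.3574, 0.0460, -0.0000], ω = ẑ
J2: z=[-0.9816, 0.1908, 0.0000] o=[-0.0897, -0.4614, 0.0000] → [0.1217, 0.6262, 0.8537, -0.9816, 0.1908, 0.0000]
J3: z=[0.0033, 0.0171, 0.9998] o=[-0.2213, -1.1386, 0.0120] → [0.2295, 0.2652, -0.0053, 0.0033, 0.0171, 0.9998]
J4: z=[0.9877, 0.1564, -0.0060] o=[-0.1251, -1.7369, 0.2620] → [0.0610, -0.3723, 0.3481, 0.9877, 0.1564, -0.0060]
J5: z=[-0.1553, 0.9839, 0.0882] o=[0.1258, -1.6704, -0.0384] → [0.6378, 0.0980, 0.0299, -0.1553, 0.9839, 0.0882]
J6: z=[-0.1553, 0.9839, 0.0882] o=[0.7045, -1.2325, 0.4036] → [0.2415, -0.0217, 0.6673, -0.1553, 0.9839, 0.0882]
V = J·q̇ = [0.2071, 0.7855, 0.4222, -0.8582, -0.2695, 0.8976]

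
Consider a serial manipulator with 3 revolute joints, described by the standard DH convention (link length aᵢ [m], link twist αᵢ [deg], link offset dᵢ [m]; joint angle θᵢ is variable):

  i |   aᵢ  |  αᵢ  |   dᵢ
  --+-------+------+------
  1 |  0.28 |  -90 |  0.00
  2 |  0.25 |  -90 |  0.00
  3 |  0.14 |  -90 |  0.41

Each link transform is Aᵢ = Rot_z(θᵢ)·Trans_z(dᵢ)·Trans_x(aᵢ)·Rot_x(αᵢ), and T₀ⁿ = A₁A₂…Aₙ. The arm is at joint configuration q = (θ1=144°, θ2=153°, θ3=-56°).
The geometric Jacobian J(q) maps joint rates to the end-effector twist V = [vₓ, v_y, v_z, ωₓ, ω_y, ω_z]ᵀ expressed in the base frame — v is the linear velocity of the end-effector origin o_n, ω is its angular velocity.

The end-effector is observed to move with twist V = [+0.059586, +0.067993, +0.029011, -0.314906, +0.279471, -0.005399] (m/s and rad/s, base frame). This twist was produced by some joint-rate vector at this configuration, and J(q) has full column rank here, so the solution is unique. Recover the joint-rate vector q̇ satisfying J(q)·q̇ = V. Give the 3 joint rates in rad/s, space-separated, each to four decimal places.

o_n = [0.0925, -0.2107, 0.2163]
J₁: ẑ×o_n = [0.2107, 0.0925, -0.0000], ω = ẑ
J2: z=[-0.5878, -0.8090, 0.0000] o=[-0.2265, 0.1646, 0.0000] → [-0.1750, 0.1271, 0.4786, -0.5878, -0.8090, 0.0000]
J3: z=[0.3673, -0.2668, 0.8910] o=[-0.0463, 0.0336, -0.1135] → [0.1297, 0.0025, -0.0527, 0.3673, -0.2668, 0.8910]
q̇ = J⁺·V = [0.8170, -0.0410, -0.9230]

0.8170 -0.0410 -0.9230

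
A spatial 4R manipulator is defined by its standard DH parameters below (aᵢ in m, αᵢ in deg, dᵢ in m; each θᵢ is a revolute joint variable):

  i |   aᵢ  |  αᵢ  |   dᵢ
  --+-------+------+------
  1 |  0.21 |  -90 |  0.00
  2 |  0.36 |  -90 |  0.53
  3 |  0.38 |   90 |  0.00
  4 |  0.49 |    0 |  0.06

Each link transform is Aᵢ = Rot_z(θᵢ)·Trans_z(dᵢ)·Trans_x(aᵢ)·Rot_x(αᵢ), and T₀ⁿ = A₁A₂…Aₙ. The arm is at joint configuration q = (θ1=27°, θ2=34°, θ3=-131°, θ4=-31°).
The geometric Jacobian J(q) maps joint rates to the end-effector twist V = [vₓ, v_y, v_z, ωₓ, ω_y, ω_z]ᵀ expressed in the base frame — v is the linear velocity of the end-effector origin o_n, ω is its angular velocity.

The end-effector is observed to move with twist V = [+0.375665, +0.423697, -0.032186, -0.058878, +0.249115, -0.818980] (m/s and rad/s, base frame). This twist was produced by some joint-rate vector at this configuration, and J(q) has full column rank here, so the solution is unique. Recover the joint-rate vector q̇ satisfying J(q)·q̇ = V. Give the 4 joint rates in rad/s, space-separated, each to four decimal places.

-0.0640 -0.1620 0.5920 -0.6260

o_n = [-0.3392, 1.0554, 0.3267]
J₁: ẑ×o_n = [-1.0554, -0.3392, 0.0000], ω = ẑ
J2: z=[-0.4540, 0.8910, 0.0000] o=[0.1871, 0.0953, 0.0000] → [0.2911, 0.1483, 0.0331, -0.4540, 0.8910, 0.0000]
J3: z=[-0.4982, -0.2539, -0.8290] o=[0.2124, 0.7031, -0.2013] → [0.1581, 0.7204, -0.3156, -0.4982, -0.2539, -0.8290]
J4: z=[-0.2596, -0.8686, 0.4220] o=[-0.1019, 0.8648, -0.0619] → [-0.4180, 0.0008, -0.2556, -0.2596, -0.8686, 0.4220]
q̇ = J⁺·V = [-0.0640, -0.1620, 0.5920, -0.6260]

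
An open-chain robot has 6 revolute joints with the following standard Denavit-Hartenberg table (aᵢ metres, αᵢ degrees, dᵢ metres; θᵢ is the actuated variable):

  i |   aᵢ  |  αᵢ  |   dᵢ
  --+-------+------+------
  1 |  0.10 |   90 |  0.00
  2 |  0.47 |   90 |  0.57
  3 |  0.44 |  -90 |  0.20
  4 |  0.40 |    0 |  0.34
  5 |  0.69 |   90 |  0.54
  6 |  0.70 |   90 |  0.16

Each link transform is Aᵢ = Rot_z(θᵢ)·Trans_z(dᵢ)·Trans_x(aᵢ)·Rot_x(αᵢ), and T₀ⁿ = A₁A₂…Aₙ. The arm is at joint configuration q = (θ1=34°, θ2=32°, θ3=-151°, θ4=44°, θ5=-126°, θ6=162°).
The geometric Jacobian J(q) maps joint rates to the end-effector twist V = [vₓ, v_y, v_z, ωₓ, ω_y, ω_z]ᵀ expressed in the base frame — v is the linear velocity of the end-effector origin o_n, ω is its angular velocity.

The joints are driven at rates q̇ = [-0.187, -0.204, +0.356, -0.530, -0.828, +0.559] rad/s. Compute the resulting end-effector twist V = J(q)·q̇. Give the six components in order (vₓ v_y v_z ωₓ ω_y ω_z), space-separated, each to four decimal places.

0.4386 -0.1850 0.1739 0.7683 -0.9921 -0.6472

o_n = [0.0483, 0.8365, 0.2921]
J₁: ẑ×o_n = [-0.8365, 0.0483, 0.0000], ω = ẑ
J2: z=[0.5592, -0.8290, 0.0000] o=[0.0829, 0.0559, 0.0000] → [-0.2421, -0.1633, 0.4078, 0.5592, -0.8290, 0.0000]
J3: z=[0.4393, 0.2963, -0.8480] o=[0.7321, -0.1937, 0.2491] → [0.8865, 0.5610, 0.6552, 0.4393, 0.2963, -0.8480]
J4: z=[-0.1482, 0.9550, 0.2569] o=[0.4301, -0.1401, -0.1245] → [0.1469, -0.0363, 0.2198, -0.1482, 0.9550, 0.2569]
J5: z=[-0.1482, 0.9550, 0.2569] o=[0.0027, 0.0985, 0.0652] → [0.0271, 0.0454, -0.1530, -0.1482, 0.9550, 0.2569]
J6: z=[0.9385, 0.0540, 0.3409] o=[0.1377, 0.8155, -0.4201] → [0.0312, -0.6989, 0.0246, 0.9385, 0.0540, 0.3409]
V = J·q̇ = [0.4386, -0.1850, 0.1739, 0.7683, -0.9921, -0.6472]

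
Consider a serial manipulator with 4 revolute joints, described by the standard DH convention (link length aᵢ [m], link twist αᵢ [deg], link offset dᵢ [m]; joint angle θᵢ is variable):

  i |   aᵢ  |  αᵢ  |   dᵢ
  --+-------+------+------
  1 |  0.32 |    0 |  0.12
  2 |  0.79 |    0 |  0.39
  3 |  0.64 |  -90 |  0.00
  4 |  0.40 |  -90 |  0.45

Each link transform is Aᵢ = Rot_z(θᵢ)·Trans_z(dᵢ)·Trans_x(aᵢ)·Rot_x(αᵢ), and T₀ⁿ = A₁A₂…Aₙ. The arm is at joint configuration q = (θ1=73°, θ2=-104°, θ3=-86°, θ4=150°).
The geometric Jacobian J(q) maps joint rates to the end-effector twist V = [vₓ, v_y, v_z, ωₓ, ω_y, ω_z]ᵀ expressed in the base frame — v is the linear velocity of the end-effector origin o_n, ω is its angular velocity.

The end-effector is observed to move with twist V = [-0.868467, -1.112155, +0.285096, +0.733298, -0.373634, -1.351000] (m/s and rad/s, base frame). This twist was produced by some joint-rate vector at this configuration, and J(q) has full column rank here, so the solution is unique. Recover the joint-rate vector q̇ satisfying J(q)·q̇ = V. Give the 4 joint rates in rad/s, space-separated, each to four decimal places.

o_n = [1.0384, -0.5667, 0.3100]
J₁: ẑ×o_n = [0.5667, 1.0384, -0.0000], ω = ẑ
J2: z=[0.0000, 0.0000, 1.0000] o=[0.0936, 0.3060, 0.1200] → [0.8728, 0.9448, -0.0000, 0.0000, 0.0000, 1.0000]
J3: z=[0.0000, 0.0000, 1.0000] o=[0.7707, -0.1009, 0.5100] → [0.4659, 0.2677, -0.0000, 0.0000, 0.0000, 1.0000]
J4: z=[0.8910, -0.4540, 0.0000] o=[0.4802, -0.6711, 0.5100] → [0.0908, 0.1782, 0.3464, 0.8910, -0.4540, 0.0000]
q̇ = J⁺·V = [-0.6220, -0.6170, -0.1120, 0.8230]

-0.6220 -0.6170 -0.1120 0.8230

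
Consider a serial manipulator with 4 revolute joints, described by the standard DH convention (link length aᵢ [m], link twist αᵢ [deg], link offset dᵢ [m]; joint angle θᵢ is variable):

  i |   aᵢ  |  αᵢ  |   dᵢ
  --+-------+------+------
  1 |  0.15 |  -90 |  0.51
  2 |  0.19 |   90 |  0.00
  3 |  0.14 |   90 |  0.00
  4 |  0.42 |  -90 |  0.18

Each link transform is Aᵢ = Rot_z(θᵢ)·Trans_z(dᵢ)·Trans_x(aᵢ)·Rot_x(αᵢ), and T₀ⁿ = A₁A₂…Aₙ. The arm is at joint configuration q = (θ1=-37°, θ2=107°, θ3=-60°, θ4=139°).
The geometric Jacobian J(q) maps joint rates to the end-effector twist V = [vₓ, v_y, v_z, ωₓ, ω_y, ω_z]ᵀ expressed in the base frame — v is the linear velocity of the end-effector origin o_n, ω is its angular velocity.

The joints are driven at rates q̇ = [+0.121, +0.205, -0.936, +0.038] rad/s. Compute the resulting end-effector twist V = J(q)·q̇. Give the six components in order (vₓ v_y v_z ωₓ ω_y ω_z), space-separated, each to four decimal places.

o_n = [0.3810, -0.2079, 0.4814]
J₁: ẑ×o_n = [0.2079, 0.3810, -0.0000], ω = ẑ
J2: z=[0.6018, 0.7986, 0.0000] o=[0.1198, -0.0903, 0.5100] → [-0.0228, 0.0172, -0.2794, 0.6018, 0.7986, 0.0000]
J3: z=[0.7637, -0.5755, -0.2924] o=[0.0754, -0.0568, 0.3283] → [-0.1323, -0.2063, 0.0605, 0.7637, -0.5755, -0.2924]
J4: z=[-0.0987, -0.5517, 0.8282] o=[-0.0139, -0.1414, 0.2614] → [-0.0663, 0.3488, 0.2244, -0.0987, -0.5517, 0.8282]
V = J·q̇ = [0.1418, 0.2560, -0.1054, -0.5952, 0.6814, 0.4261]

0.1418 0.2560 -0.1054 -0.5952 0.6814 0.4261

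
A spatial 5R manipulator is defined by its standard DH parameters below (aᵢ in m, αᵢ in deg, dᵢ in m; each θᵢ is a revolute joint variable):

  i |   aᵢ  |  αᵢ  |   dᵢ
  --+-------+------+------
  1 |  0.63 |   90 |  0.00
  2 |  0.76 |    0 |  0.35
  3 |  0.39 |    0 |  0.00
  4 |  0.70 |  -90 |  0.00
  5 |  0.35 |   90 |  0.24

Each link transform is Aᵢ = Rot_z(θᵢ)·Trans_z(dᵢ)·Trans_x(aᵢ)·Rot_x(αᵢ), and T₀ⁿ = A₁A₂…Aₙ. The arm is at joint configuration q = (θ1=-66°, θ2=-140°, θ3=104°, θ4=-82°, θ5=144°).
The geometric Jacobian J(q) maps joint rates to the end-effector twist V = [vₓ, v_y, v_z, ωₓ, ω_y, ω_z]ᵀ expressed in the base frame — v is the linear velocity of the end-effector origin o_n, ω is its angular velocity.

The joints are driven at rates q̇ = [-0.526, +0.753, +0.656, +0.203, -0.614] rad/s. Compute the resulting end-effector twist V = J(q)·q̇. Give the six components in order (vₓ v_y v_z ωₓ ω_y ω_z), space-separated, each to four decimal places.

o_n = [0.0226, -0.4054, -1.1985]
J₁: ẑ×o_n = [0.4054, 0.0226, -0.0000], ω = ẑ
J2: z=[-0.9135, -0.4067, 0.0000] o=[0.2562, -0.5755, 0.0000] → [0.4875, -1.0949, -0.2505, -0.9135, -0.4067, 0.0000]
J3: z=[-0.9135, -0.4067, 0.0000] o=[-0.3003, -0.1860, -0.4885] → [0.2888, -0.6486, 0.3317, -0.9135, -0.4067, 0.0000]
J4: z=[-0.9135, -0.4067, 0.0000] o=[-0.1720, -0.4743, -0.7178] → [0.1955, -0.4392, 0.0162, -0.9135, -0.4067, 0.0000]
J5: z=[0.3591, -0.8066, -0.4695] o=[-0.3056, -0.1741, -1.3358] → [-0.2194, -0.2034, 0.1816, 0.3591, -0.8066, -0.4695]
V = J·q̇ = [0.5176, -1.2260, -0.0792, -1.6931, -0.1604, -0.2377]

0.5176 -1.2260 -0.0792 -1.6931 -0.1604 -0.2377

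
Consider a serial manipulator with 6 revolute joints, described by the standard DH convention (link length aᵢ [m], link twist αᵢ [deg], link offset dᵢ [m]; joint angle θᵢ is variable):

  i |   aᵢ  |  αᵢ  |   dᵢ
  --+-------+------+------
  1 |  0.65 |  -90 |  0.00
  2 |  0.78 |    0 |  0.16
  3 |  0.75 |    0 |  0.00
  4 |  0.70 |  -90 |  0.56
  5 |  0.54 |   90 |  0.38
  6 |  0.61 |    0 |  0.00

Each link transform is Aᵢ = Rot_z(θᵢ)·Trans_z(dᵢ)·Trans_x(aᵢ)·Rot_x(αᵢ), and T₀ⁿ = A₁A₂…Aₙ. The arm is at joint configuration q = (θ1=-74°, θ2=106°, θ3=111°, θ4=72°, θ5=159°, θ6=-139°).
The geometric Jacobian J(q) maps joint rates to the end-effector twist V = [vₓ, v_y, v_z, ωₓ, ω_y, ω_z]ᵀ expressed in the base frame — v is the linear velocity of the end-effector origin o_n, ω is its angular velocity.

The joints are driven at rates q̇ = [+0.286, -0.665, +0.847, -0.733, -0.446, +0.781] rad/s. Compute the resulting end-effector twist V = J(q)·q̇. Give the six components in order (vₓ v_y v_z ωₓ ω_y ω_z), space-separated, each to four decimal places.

-0.2379 0.3244 -0.0790 -1.3217 -0.0351 0.6958

o_n = [0.6704, 0.1708, 0.2997]
J₁: ẑ×o_n = [-0.1708, 0.6704, 0.0000], ω = ẑ
J2: z=[0.9613, 0.2756, 0.0000] o=[0.1792, -0.6248, 0.0000] → [0.0826, -0.2881, 0.6294, 0.9613, 0.2756, 0.0000]
J3: z=[0.9613, 0.2756, 0.0000] o=[0.2737, -0.3740, -0.7498] → [0.2893, -1.0089, 0.4144, 0.9613, 0.2756, 0.0000]
J4: z=[0.9613, 0.2756, 0.0000] o=[0.1086, 0.2017, -0.2984] → [0.1649, -0.5750, -0.1846, 0.9613, 0.2756, 0.0000]
J5: z=[0.2606, -0.9089, -0.3256] o=[0.7097, 0.1370, 0.3634] → [0.0689, 0.0294, -0.0270, 0.2606, -0.9089, -0.3256]
J6: z=[-0.8653, -0.3695, 0.3388] o=[0.5775, -0.1039, -0.2369] → [-0.2914, 0.4958, -0.2034, -0.8653, -0.3695, 0.3388]
V = J·q̇ = [-0.2379, 0.3244, -0.0790, -1.3217, -0.0351, 0.6958]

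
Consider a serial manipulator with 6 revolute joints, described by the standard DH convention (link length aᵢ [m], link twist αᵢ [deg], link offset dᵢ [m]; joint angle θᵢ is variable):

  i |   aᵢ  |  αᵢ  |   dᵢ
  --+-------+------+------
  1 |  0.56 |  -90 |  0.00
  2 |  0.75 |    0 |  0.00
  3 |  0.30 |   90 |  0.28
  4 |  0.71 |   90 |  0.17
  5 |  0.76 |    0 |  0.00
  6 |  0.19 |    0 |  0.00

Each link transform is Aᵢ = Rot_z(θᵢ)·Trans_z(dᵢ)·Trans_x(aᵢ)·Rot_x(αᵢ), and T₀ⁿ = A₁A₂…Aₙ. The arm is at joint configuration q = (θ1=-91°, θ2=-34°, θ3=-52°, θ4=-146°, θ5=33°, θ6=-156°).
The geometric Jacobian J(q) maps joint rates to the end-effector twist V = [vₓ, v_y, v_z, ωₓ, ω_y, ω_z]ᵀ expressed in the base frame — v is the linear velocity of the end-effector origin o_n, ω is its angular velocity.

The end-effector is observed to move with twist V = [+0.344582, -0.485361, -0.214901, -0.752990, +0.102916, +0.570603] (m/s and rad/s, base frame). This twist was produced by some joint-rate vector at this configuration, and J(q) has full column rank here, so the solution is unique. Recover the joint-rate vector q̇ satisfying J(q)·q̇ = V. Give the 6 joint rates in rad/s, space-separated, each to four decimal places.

o_n = [-0.4279, -0.6999, -0.2805]
J₁: ẑ×o_n = [0.6999, -0.4279, 0.0000], ω = ẑ
J2: z=[0.9998, -0.0175, 0.0000] o=[-0.0098, -0.5599, 0.0000] → [0.0049, 0.2804, -0.1472, 0.9998, -0.0175, 0.0000]
J3: z=[0.9998, -0.0175, 0.0000] o=[-0.0206, -1.1816, 0.4194] → [0.0122, 0.6997, 0.4746, 0.9998, -0.0175, 0.0000]
J4: z=[0.0174, 0.9974, 0.0698] o=[0.2590, -1.2074, 0.7187] → [-1.0319, -0.0305, 0.6939, 0.0174, 0.9974, 0.0698]
J5: z=[0.8296, 0.0245, -0.5578] o=[-0.1343, -0.9899, 0.1433] → [0.1514, 0.5153, 0.2478, 0.8296, 0.0245, -0.5578]
J6: z=[0.8296, 0.0245, -0.5578] o=[-0.4828, -0.5339, -0.3549] → [-0.0907, -0.0924, -0.1390, 0.8296, 0.0245, -0.5578]
q̇ = J⁺·V = [0.4780, 0.2780, -0.9050, 0.0960, 0.4330, -0.5870]

0.4780 0.2780 -0.9050 0.0960 0.4330 -0.5870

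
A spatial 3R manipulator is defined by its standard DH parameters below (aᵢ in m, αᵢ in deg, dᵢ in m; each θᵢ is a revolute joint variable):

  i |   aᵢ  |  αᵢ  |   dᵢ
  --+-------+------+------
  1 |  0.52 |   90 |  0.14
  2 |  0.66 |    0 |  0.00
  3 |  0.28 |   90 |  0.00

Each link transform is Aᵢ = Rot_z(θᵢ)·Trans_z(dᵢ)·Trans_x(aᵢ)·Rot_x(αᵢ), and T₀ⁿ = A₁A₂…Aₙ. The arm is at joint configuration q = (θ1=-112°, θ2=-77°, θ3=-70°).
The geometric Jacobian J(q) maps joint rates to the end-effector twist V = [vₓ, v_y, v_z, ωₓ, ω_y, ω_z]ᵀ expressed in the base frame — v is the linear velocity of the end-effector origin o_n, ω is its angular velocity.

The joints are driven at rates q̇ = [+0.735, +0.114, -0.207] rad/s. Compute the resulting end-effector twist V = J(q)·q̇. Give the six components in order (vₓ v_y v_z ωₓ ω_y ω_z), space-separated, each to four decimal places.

o_n = [-0.1624, -0.4021, -0.6556]
J₁: ẑ×o_n = [0.4021, -0.1624, 0.0000], ω = ẑ
J2: z=[-0.9272, 0.3746, 0.0000] o=[-0.1948, -0.4821, 0.1400] → [-0.2980, -0.7377, -0.0864, -0.9272, 0.3746, 0.0000]
J3: z=[-0.9272, 0.3746, 0.0000] o=[-0.2504, -0.6198, -0.5031] → [-0.0571, -0.1414, -0.2348, -0.9272, 0.3746, 0.0000]
V = J·q̇ = [0.2734, -0.1742, 0.0388, 0.0862, -0.0348, 0.7350]

0.2734 -0.1742 0.0388 0.0862 -0.0348 0.7350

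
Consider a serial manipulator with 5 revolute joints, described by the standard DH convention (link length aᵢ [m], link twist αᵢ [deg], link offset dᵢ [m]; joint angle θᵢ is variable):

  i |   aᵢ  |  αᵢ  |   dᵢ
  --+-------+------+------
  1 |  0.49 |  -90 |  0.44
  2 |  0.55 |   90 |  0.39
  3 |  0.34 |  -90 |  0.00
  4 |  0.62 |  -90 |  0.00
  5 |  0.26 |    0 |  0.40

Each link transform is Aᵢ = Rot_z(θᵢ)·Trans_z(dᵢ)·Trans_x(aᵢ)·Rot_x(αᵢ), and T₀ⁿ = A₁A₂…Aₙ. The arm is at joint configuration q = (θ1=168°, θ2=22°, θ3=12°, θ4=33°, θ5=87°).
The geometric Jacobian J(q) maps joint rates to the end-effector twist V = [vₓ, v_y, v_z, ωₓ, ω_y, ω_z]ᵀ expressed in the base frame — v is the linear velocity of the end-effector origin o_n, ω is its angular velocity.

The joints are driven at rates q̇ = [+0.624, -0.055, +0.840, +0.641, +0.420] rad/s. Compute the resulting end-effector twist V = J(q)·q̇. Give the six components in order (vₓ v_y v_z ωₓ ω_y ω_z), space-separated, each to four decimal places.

o_n = [-1.4140, 0.0226, -0.6567]
J₁: ẑ×o_n = [-0.0226, -1.4140, 0.0000], ω = ẑ
J2: z=[-0.2079, -0.9781, 0.0000] o=[-0.4793, 0.1019, 0.4400] → [1.0728, -0.2280, -0.8978, -0.2079, -0.9781, 0.0000]
J3: z=[-0.3664, 0.0779, 0.9272] o=[-1.0592, -0.1736, 0.2340] → [-0.2512, -0.6553, -0.0442, -0.3664, 0.0779, 0.9272]
J4: z=[-0.0148, -0.9969, 0.0779] o=[-1.3755, -0.1786, 0.1094] → [0.7480, -0.0143, -0.0413, -0.0148, -0.9969, 0.0779]
J5: z=[0.8140, -0.0573, -0.5780] o=[-1.7355, -0.2126, -0.3942] → [0.1510, 0.0278, 0.2098, 0.8140, -0.0573, -0.5780]
V = J·q̇ = [0.2588, -1.4178, 0.0739, 0.0360, -0.5438, 1.2100]

0.2588 -1.4178 0.0739 0.0360 -0.5438 1.2100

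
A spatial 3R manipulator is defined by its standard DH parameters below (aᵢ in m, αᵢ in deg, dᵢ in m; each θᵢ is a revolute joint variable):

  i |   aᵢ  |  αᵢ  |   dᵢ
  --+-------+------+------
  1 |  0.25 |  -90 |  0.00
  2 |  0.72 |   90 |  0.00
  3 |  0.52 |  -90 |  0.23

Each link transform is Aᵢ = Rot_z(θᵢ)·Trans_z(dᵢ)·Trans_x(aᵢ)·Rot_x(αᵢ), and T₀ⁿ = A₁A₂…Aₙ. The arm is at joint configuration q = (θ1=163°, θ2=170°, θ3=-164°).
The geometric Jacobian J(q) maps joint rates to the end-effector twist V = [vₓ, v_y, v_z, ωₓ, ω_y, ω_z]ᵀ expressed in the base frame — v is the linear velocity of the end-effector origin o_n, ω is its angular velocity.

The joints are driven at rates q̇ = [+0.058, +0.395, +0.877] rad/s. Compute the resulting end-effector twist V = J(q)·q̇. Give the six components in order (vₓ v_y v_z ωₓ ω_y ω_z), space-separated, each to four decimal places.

o_n = [-0.0280, 0.1585, -0.2647]
J₁: ẑ×o_n = [-0.1585, -0.0280, 0.0000], ω = ẑ
J2: z=[-0.2924, -0.9563, 0.0000] o=[-0.2391, 0.0731, 0.0000] → [0.2532, -0.0774, 0.1769, -0.2924, -0.9563, 0.0000]
J3: z=[-0.1661, 0.0508, -0.9848] o=[0.4390, -0.1342, -0.1250] → [0.2811, 0.4367, -0.0249, -0.1661, 0.0508, -0.9848]
V = J·q̇ = [0.3374, 0.3508, 0.0480, -0.2611, -0.3332, -0.8057]

0.3374 0.3508 0.0480 -0.2611 -0.3332 -0.8057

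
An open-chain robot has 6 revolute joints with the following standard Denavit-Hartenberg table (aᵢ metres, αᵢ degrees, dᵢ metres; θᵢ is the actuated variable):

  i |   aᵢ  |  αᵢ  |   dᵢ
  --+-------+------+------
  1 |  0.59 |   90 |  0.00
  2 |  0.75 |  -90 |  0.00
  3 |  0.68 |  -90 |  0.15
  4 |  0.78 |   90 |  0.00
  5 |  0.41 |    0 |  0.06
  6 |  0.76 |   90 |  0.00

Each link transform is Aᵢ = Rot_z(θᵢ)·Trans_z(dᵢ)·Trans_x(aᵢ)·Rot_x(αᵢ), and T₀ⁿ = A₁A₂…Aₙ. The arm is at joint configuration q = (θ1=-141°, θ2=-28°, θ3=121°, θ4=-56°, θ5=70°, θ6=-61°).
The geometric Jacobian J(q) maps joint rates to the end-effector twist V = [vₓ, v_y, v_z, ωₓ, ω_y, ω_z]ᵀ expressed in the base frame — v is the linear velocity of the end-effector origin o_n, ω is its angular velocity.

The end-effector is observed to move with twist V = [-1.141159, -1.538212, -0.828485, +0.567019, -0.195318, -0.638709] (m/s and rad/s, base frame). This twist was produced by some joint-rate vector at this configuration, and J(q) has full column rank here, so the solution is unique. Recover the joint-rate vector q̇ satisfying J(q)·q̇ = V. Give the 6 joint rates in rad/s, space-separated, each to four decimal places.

o_n = [-0.0155, -1.4041, 1.6142]
J₁: ẑ×o_n = [1.4041, -0.0155, 0.0000], ω = ẑ
J2: z=[-0.6293, 0.7771, 0.0000] o=[-0.4585, -0.3713, 0.0000] → [1.2545, 1.0159, 0.3056, -0.6293, 0.7771, 0.0000]
J3: z=[-0.3648, -0.2954, 0.8829] o=[-0.9732, -0.7880, -0.3521] → [-0.0370, 1.5630, 0.5077, -0.3648, -0.2954, 0.8829]
J4: z=[0.2640, 0.8766, 0.4024] o=[-0.4207, -1.0907, -0.0552] → [1.5895, -0.2777, -0.4380, 0.2640, 0.8766, 0.4024]
J5: z=[-0.9442, 0.1498, 0.2933] o=[-0.2672, -1.4475, 0.6212] → [0.1360, 1.0115, -0.0787, -0.9442, 0.1498, 0.2933]
J6: z=[-0.9442, 0.1498, 0.2933] o=[-0.1946, -1.1650, 0.9154] → [0.1748, 0.7124, 0.1990, -0.9442, 0.1498, 0.2933]
q̇ = J⁺·V = [-0.4350, -0.9950, -0.5460, 0.4090, 0.5230, -0.1350]

-0.4350 -0.9950 -0.5460 0.4090 0.5230 -0.1350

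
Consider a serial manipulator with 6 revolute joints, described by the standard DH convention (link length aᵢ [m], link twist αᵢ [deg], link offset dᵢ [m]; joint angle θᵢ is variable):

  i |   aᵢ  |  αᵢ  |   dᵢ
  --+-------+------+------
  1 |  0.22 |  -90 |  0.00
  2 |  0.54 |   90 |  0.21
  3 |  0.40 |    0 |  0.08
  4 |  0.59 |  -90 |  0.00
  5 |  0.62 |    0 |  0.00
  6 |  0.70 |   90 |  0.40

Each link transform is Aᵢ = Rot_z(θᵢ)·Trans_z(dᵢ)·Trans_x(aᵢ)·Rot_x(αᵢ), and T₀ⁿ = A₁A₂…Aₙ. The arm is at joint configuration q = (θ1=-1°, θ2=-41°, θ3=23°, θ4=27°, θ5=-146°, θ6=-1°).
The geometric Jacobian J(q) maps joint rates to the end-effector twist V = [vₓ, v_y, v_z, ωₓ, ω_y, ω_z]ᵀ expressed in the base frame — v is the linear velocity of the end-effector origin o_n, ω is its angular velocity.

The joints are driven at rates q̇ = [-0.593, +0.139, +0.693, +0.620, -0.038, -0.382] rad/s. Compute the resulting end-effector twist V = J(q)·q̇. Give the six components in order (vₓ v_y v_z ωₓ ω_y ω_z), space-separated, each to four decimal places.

o_n = [-0.0998, 0.2337, 0.7890]
J₁: ẑ×o_n = [-0.2337, -0.0998, 0.0000], ω = ẑ
J2: z=[0.0175, 0.9998, 0.0000] o=[0.2200, -0.0038, 0.0000] → [0.7889, -0.0138, 0.3238, 0.0175, 0.9998, 0.0000]
J3: z=[-0.6560, 0.0114, 0.7547] o=[0.6311, 0.1990, 0.3543] → [-0.0212, -0.2664, -0.0144, -0.6560, 0.0114, 0.7547]
J4: z=[-0.6560, 0.0114, 0.7547] o=[0.8592, 0.3514, 0.6562] → [0.0903, -0.6366, 0.0882, -0.6560, 0.0114, 0.7547]
J5: z=[-0.5668, 0.6528, -0.5026] o=[1.1533, 0.7983, 0.9050] → [-0.3594, 0.5640, 1.1380, -0.5668, 0.6528, -0.5026]
J6: z=[-0.5668, 0.6528, -0.5026] o=[0.6697, 0.4129, 0.9499] → [-0.1951, 0.2955, 0.6038, -0.5668, 0.6528, -0.5026]
V = J·q̇ = [0.3777, -0.6564, -0.1842, -0.6208, -0.1202, 0.6090]

0.3777 -0.6564 -0.1842 -0.6208 -0.1202 0.6090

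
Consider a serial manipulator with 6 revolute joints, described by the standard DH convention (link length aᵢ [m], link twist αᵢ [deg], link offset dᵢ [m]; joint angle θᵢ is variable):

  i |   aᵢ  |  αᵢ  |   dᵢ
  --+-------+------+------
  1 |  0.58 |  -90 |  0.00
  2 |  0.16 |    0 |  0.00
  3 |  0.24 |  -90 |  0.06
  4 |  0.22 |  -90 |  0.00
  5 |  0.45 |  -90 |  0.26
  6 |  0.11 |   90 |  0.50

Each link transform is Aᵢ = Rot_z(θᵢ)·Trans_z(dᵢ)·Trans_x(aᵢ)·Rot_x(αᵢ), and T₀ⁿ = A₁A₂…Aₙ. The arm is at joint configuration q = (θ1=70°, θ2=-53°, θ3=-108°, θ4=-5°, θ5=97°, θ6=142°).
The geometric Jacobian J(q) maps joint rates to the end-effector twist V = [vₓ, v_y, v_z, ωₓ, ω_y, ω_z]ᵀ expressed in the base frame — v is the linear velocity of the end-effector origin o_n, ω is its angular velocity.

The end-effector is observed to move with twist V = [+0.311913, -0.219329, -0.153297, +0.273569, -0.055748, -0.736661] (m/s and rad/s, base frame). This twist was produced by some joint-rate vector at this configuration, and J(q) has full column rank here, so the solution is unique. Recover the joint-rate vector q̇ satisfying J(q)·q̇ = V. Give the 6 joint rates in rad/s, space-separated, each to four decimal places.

-0.4510 0.0290 -0.6630 -0.2690 -0.3680 0.1010

o_n = [0.3680, 0.5449, -0.1759]
J₁: ẑ×o_n = [-0.5449, 0.3680, 0.0000], ω = ẑ
J2: z=[-0.9397, 0.3420, 0.0000] o=[0.1984, 0.5450, 0.0000] → [-0.0602, -0.1653, -0.0579, -0.9397, 0.3420, 0.0000]
J3: z=[-0.9397, 0.3420, 0.0000] o=[0.2313, 0.6355, 0.1278] → [-0.1039, -0.2854, 0.0384, -0.9397, 0.3420, 0.0000]
J4: z=[0.1114, 0.3059, 0.9455] o=[0.0973, 0.4428, 0.2059] → [-0.2133, 0.2985, -0.0715, 0.1114, 0.3059, 0.9455]
J5: z=[0.9079, -0.4182, 0.0284] o=[0.0084, 0.2546, 0.2773] → [0.1813, 0.4217, 0.4139, 0.9079, -0.4182, 0.0284]
J6: z=[0.4146, 0.8862, -0.2067] o=[0.2169, 0.0562, -0.1555] → [0.0829, -0.0227, 0.0687, 0.4146, 0.8862, -0.2067]
q̇ = J⁺·V = [-0.4510, 0.0290, -0.6630, -0.2690, -0.3680, 0.1010]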